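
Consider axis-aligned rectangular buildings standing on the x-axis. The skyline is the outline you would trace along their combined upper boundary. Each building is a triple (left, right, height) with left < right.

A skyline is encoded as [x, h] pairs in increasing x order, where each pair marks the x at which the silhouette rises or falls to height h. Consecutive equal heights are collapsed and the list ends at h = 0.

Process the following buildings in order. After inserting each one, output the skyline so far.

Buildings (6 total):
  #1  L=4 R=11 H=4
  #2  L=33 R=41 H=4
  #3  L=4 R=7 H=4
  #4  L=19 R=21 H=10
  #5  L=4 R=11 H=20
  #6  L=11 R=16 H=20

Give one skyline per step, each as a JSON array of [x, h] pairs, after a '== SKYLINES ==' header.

== SKYLINES ==
[[4,4],[11,0]]
[[4,4],[11,0],[33,4],[41,0]]
[[4,4],[11,0],[33,4],[41,0]]
[[4,4],[11,0],[19,10],[21,0],[33,4],[41,0]]
[[4,20],[11,0],[19,10],[21,0],[33,4],[41,0]]
[[4,20],[16,0],[19,10],[21,0],[33,4],[41,0]]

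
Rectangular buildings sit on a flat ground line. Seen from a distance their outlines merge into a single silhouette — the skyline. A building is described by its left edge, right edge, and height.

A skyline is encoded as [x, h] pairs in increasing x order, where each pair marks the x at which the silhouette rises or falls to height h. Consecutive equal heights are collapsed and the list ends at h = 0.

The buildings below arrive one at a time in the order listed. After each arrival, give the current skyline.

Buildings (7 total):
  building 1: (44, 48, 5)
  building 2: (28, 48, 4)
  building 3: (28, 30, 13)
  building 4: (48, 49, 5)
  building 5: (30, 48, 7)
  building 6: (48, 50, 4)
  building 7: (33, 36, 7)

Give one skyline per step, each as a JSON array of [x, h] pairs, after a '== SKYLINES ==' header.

== SKYLINES ==
[[44,5],[48,0]]
[[28,4],[44,5],[48,0]]
[[28,13],[30,4],[44,5],[48,0]]
[[28,13],[30,4],[44,5],[49,0]]
[[28,13],[30,7],[48,5],[49,0]]
[[28,13],[30,7],[48,5],[49,4],[50,0]]
[[28,13],[30,7],[48,5],[49,4],[50,0]]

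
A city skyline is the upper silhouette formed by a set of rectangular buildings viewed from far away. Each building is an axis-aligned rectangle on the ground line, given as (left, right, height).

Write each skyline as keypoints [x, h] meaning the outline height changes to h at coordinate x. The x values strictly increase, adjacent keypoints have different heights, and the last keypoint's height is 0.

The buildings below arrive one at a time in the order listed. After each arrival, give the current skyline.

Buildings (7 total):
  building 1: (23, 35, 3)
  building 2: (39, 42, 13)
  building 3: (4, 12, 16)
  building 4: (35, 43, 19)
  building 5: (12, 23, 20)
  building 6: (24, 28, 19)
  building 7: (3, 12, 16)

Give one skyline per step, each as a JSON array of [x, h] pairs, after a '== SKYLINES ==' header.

== SKYLINES ==
[[23,3],[35,0]]
[[23,3],[35,0],[39,13],[42,0]]
[[4,16],[12,0],[23,3],[35,0],[39,13],[42,0]]
[[4,16],[12,0],[23,3],[35,19],[43,0]]
[[4,16],[12,20],[23,3],[35,19],[43,0]]
[[4,16],[12,20],[23,3],[24,19],[28,3],[35,19],[43,0]]
[[3,16],[12,20],[23,3],[24,19],[28,3],[35,19],[43,0]]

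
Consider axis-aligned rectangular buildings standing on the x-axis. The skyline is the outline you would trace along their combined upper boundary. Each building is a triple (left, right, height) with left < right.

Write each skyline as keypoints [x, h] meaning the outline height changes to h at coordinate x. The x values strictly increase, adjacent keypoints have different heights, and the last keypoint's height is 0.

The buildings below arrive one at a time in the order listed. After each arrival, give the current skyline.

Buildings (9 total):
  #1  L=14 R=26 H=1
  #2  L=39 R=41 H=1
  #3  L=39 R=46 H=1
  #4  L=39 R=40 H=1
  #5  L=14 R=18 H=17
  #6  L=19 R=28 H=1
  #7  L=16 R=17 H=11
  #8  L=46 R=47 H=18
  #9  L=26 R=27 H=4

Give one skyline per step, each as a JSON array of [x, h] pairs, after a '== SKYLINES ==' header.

== SKYLINES ==
[[14,1],[26,0]]
[[14,1],[26,0],[39,1],[41,0]]
[[14,1],[26,0],[39,1],[46,0]]
[[14,1],[26,0],[39,1],[46,0]]
[[14,17],[18,1],[26,0],[39,1],[46,0]]
[[14,17],[18,1],[28,0],[39,1],[46,0]]
[[14,17],[18,1],[28,0],[39,1],[46,0]]
[[14,17],[18,1],[28,0],[39,1],[46,18],[47,0]]
[[14,17],[18,1],[26,4],[27,1],[28,0],[39,1],[46,18],[47,0]]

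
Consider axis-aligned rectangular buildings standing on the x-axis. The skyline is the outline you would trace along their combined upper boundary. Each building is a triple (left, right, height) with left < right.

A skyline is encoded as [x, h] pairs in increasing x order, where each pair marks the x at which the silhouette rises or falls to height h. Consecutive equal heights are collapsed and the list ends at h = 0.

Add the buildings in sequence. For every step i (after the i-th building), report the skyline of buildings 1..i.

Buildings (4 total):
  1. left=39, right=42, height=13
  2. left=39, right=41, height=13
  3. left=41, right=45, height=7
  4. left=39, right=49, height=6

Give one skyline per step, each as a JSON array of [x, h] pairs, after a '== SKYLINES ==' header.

== SKYLINES ==
[[39,13],[42,0]]
[[39,13],[42,0]]
[[39,13],[42,7],[45,0]]
[[39,13],[42,7],[45,6],[49,0]]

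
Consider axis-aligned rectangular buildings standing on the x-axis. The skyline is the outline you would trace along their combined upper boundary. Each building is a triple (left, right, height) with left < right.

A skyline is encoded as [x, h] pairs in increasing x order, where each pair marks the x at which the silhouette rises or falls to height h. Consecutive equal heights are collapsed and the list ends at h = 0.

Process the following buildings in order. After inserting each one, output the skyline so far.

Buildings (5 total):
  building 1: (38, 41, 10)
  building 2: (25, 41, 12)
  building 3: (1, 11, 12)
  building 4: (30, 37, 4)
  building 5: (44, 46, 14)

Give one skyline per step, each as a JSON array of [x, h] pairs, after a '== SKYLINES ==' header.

== SKYLINES ==
[[38,10],[41,0]]
[[25,12],[41,0]]
[[1,12],[11,0],[25,12],[41,0]]
[[1,12],[11,0],[25,12],[41,0]]
[[1,12],[11,0],[25,12],[41,0],[44,14],[46,0]]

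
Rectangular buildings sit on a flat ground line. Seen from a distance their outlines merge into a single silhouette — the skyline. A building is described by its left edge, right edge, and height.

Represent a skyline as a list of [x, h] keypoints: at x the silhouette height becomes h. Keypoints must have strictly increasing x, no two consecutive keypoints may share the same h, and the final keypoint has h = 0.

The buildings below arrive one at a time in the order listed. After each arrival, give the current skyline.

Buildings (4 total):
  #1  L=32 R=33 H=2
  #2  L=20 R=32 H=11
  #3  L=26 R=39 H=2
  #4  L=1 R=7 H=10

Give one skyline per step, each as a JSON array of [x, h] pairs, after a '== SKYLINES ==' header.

== SKYLINES ==
[[32,2],[33,0]]
[[20,11],[32,2],[33,0]]
[[20,11],[32,2],[39,0]]
[[1,10],[7,0],[20,11],[32,2],[39,0]]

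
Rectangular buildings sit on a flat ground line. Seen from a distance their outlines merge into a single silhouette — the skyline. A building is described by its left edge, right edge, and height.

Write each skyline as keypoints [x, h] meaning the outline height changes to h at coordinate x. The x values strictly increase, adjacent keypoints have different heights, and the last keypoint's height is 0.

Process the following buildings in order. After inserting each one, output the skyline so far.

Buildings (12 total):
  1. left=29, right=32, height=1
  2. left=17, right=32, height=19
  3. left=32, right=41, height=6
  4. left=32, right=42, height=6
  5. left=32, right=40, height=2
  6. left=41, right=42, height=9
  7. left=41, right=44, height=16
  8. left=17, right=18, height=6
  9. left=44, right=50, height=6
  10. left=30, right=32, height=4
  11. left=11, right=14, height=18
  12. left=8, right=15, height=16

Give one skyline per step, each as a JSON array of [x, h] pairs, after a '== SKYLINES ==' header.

== SKYLINES ==
[[29,1],[32,0]]
[[17,19],[32,0]]
[[17,19],[32,6],[41,0]]
[[17,19],[32,6],[42,0]]
[[17,19],[32,6],[42,0]]
[[17,19],[32,6],[41,9],[42,0]]
[[17,19],[32,6],[41,16],[44,0]]
[[17,19],[32,6],[41,16],[44,0]]
[[17,19],[32,6],[41,16],[44,6],[50,0]]
[[17,19],[32,6],[41,16],[44,6],[50,0]]
[[11,18],[14,0],[17,19],[32,6],[41,16],[44,6],[50,0]]
[[8,16],[11,18],[14,16],[15,0],[17,19],[32,6],[41,16],[44,6],[50,0]]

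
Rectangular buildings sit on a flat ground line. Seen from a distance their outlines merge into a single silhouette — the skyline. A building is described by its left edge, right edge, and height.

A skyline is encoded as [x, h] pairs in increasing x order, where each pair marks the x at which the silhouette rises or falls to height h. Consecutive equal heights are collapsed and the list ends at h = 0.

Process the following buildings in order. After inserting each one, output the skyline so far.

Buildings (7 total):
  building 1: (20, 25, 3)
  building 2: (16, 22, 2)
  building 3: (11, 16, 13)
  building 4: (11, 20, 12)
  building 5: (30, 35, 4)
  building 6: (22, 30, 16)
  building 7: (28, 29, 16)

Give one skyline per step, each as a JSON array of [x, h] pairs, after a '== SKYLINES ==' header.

== SKYLINES ==
[[20,3],[25,0]]
[[16,2],[20,3],[25,0]]
[[11,13],[16,2],[20,3],[25,0]]
[[11,13],[16,12],[20,3],[25,0]]
[[11,13],[16,12],[20,3],[25,0],[30,4],[35,0]]
[[11,13],[16,12],[20,3],[22,16],[30,4],[35,0]]
[[11,13],[16,12],[20,3],[22,16],[30,4],[35,0]]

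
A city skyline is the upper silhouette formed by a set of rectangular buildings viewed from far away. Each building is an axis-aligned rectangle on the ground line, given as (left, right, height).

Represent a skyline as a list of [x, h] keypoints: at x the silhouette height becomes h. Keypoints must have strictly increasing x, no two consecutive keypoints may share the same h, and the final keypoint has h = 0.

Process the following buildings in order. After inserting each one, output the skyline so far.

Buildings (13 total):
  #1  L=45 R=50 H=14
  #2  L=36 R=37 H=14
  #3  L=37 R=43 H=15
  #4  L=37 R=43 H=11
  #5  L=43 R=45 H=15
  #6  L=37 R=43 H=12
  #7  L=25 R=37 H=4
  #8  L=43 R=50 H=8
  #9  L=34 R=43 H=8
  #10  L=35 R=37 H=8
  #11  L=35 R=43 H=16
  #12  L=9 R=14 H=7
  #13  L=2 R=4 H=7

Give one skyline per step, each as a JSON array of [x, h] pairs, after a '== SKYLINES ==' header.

== SKYLINES ==
[[45,14],[50,0]]
[[36,14],[37,0],[45,14],[50,0]]
[[36,14],[37,15],[43,0],[45,14],[50,0]]
[[36,14],[37,15],[43,0],[45,14],[50,0]]
[[36,14],[37,15],[45,14],[50,0]]
[[36,14],[37,15],[45,14],[50,0]]
[[25,4],[36,14],[37,15],[45,14],[50,0]]
[[25,4],[36,14],[37,15],[45,14],[50,0]]
[[25,4],[34,8],[36,14],[37,15],[45,14],[50,0]]
[[25,4],[34,8],[36,14],[37,15],[45,14],[50,0]]
[[25,4],[34,8],[35,16],[43,15],[45,14],[50,0]]
[[9,7],[14,0],[25,4],[34,8],[35,16],[43,15],[45,14],[50,0]]
[[2,7],[4,0],[9,7],[14,0],[25,4],[34,8],[35,16],[43,15],[45,14],[50,0]]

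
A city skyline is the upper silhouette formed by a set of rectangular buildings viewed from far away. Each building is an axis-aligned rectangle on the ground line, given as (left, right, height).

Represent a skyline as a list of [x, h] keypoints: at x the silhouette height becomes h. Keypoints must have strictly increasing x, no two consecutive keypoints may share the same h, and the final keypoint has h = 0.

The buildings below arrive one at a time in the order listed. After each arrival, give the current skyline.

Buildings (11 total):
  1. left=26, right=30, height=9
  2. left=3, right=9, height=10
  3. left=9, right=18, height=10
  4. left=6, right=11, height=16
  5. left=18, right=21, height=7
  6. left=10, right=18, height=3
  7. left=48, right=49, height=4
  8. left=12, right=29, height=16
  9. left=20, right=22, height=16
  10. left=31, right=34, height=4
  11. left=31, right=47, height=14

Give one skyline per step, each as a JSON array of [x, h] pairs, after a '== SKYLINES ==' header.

== SKYLINES ==
[[26,9],[30,0]]
[[3,10],[9,0],[26,9],[30,0]]
[[3,10],[18,0],[26,9],[30,0]]
[[3,10],[6,16],[11,10],[18,0],[26,9],[30,0]]
[[3,10],[6,16],[11,10],[18,7],[21,0],[26,9],[30,0]]
[[3,10],[6,16],[11,10],[18,7],[21,0],[26,9],[30,0]]
[[3,10],[6,16],[11,10],[18,7],[21,0],[26,9],[30,0],[48,4],[49,0]]
[[3,10],[6,16],[11,10],[12,16],[29,9],[30,0],[48,4],[49,0]]
[[3,10],[6,16],[11,10],[12,16],[29,9],[30,0],[48,4],[49,0]]
[[3,10],[6,16],[11,10],[12,16],[29,9],[30,0],[31,4],[34,0],[48,4],[49,0]]
[[3,10],[6,16],[11,10],[12,16],[29,9],[30,0],[31,14],[47,0],[48,4],[49,0]]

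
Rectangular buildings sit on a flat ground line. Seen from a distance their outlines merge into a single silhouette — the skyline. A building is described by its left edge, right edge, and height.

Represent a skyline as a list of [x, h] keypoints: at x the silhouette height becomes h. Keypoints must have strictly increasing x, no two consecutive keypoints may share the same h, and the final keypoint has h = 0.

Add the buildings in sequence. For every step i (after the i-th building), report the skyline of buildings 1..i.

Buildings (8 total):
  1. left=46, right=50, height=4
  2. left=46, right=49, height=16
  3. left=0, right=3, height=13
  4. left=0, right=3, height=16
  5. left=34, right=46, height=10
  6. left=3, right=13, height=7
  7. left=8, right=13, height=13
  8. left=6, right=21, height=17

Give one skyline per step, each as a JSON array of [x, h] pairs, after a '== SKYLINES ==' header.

== SKYLINES ==
[[46,4],[50,0]]
[[46,16],[49,4],[50,0]]
[[0,13],[3,0],[46,16],[49,4],[50,0]]
[[0,16],[3,0],[46,16],[49,4],[50,0]]
[[0,16],[3,0],[34,10],[46,16],[49,4],[50,0]]
[[0,16],[3,7],[13,0],[34,10],[46,16],[49,4],[50,0]]
[[0,16],[3,7],[8,13],[13,0],[34,10],[46,16],[49,4],[50,0]]
[[0,16],[3,7],[6,17],[21,0],[34,10],[46,16],[49,4],[50,0]]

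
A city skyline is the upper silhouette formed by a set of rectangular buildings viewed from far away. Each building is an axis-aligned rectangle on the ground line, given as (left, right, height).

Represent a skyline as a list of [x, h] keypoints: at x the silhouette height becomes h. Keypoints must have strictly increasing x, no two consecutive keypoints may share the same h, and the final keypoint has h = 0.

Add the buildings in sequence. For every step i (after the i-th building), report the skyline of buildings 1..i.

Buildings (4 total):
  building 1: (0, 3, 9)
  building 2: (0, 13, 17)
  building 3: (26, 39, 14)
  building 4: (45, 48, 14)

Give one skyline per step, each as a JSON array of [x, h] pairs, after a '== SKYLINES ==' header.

== SKYLINES ==
[[0,9],[3,0]]
[[0,17],[13,0]]
[[0,17],[13,0],[26,14],[39,0]]
[[0,17],[13,0],[26,14],[39,0],[45,14],[48,0]]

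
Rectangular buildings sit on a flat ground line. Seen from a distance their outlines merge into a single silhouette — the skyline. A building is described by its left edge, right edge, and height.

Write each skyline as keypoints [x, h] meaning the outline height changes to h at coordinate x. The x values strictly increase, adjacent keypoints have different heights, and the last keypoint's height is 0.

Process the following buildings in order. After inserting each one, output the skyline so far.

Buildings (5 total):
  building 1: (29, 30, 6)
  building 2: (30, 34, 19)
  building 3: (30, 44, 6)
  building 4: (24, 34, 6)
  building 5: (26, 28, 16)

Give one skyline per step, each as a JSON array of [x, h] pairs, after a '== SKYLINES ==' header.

== SKYLINES ==
[[29,6],[30,0]]
[[29,6],[30,19],[34,0]]
[[29,6],[30,19],[34,6],[44,0]]
[[24,6],[30,19],[34,6],[44,0]]
[[24,6],[26,16],[28,6],[30,19],[34,6],[44,0]]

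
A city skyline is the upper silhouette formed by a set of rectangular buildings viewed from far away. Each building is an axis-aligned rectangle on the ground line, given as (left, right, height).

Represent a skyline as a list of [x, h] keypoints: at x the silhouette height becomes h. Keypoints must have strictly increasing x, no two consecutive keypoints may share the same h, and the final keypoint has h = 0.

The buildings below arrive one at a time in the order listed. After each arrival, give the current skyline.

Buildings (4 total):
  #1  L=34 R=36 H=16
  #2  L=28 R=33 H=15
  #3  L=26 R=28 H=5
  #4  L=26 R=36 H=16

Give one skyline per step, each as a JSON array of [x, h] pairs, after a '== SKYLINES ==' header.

== SKYLINES ==
[[34,16],[36,0]]
[[28,15],[33,0],[34,16],[36,0]]
[[26,5],[28,15],[33,0],[34,16],[36,0]]
[[26,16],[36,0]]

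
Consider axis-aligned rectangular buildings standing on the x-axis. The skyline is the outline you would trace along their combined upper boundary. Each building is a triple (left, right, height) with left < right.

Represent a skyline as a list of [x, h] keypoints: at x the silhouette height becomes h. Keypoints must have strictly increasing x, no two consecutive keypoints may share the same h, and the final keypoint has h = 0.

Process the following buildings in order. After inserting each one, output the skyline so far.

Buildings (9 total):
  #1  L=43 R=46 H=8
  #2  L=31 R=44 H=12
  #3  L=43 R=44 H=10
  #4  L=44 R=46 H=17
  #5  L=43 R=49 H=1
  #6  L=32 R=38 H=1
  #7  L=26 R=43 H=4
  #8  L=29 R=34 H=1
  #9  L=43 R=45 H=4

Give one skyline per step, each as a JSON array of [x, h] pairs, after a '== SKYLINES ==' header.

== SKYLINES ==
[[43,8],[46,0]]
[[31,12],[44,8],[46,0]]
[[31,12],[44,8],[46,0]]
[[31,12],[44,17],[46,0]]
[[31,12],[44,17],[46,1],[49,0]]
[[31,12],[44,17],[46,1],[49,0]]
[[26,4],[31,12],[44,17],[46,1],[49,0]]
[[26,4],[31,12],[44,17],[46,1],[49,0]]
[[26,4],[31,12],[44,17],[46,1],[49,0]]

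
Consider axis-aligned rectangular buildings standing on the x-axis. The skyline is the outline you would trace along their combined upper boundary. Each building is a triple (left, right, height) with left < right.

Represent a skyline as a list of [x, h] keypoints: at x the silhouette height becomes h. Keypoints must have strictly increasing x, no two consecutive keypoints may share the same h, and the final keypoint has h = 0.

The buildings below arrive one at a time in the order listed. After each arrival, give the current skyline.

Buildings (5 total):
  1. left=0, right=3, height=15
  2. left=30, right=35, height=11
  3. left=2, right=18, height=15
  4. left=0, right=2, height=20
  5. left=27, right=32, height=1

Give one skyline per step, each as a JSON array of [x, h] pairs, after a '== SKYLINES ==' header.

== SKYLINES ==
[[0,15],[3,0]]
[[0,15],[3,0],[30,11],[35,0]]
[[0,15],[18,0],[30,11],[35,0]]
[[0,20],[2,15],[18,0],[30,11],[35,0]]
[[0,20],[2,15],[18,0],[27,1],[30,11],[35,0]]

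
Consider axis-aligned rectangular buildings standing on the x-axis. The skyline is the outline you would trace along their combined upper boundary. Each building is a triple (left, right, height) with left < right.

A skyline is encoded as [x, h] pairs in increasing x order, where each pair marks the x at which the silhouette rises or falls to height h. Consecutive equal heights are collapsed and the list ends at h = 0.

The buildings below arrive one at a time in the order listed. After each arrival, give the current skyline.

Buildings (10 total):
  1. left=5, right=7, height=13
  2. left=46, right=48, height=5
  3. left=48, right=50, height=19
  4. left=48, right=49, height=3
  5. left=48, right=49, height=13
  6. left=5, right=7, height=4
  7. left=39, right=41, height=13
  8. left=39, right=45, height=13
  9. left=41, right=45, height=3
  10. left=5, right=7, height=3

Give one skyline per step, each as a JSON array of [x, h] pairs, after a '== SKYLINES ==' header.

== SKYLINES ==
[[5,13],[7,0]]
[[5,13],[7,0],[46,5],[48,0]]
[[5,13],[7,0],[46,5],[48,19],[50,0]]
[[5,13],[7,0],[46,5],[48,19],[50,0]]
[[5,13],[7,0],[46,5],[48,19],[50,0]]
[[5,13],[7,0],[46,5],[48,19],[50,0]]
[[5,13],[7,0],[39,13],[41,0],[46,5],[48,19],[50,0]]
[[5,13],[7,0],[39,13],[45,0],[46,5],[48,19],[50,0]]
[[5,13],[7,0],[39,13],[45,0],[46,5],[48,19],[50,0]]
[[5,13],[7,0],[39,13],[45,0],[46,5],[48,19],[50,0]]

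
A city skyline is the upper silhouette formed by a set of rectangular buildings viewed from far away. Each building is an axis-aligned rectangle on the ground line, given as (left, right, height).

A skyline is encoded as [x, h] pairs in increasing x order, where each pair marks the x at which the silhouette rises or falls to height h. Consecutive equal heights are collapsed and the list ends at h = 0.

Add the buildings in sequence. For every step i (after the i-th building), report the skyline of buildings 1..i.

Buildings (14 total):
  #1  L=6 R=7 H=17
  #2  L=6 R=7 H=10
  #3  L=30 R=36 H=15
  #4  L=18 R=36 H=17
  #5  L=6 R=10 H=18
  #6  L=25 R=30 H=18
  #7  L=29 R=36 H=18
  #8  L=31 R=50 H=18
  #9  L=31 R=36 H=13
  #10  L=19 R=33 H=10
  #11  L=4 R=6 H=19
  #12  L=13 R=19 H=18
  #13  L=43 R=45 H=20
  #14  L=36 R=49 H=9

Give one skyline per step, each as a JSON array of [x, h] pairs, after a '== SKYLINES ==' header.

== SKYLINES ==
[[6,17],[7,0]]
[[6,17],[7,0]]
[[6,17],[7,0],[30,15],[36,0]]
[[6,17],[7,0],[18,17],[36,0]]
[[6,18],[10,0],[18,17],[36,0]]
[[6,18],[10,0],[18,17],[25,18],[30,17],[36,0]]
[[6,18],[10,0],[18,17],[25,18],[36,0]]
[[6,18],[10,0],[18,17],[25,18],[50,0]]
[[6,18],[10,0],[18,17],[25,18],[50,0]]
[[6,18],[10,0],[18,17],[25,18],[50,0]]
[[4,19],[6,18],[10,0],[18,17],[25,18],[50,0]]
[[4,19],[6,18],[10,0],[13,18],[19,17],[25,18],[50,0]]
[[4,19],[6,18],[10,0],[13,18],[19,17],[25,18],[43,20],[45,18],[50,0]]
[[4,19],[6,18],[10,0],[13,18],[19,17],[25,18],[43,20],[45,18],[50,0]]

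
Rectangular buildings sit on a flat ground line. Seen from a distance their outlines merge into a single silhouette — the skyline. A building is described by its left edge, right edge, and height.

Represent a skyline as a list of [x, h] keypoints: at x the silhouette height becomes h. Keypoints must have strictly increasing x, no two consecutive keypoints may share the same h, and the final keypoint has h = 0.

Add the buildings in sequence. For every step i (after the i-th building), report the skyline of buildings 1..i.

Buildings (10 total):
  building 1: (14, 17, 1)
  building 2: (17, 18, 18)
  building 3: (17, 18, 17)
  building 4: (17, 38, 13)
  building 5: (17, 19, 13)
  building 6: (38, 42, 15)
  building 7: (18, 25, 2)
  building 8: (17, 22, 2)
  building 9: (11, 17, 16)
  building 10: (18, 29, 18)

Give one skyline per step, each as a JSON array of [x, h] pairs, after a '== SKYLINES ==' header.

== SKYLINES ==
[[14,1],[17,0]]
[[14,1],[17,18],[18,0]]
[[14,1],[17,18],[18,0]]
[[14,1],[17,18],[18,13],[38,0]]
[[14,1],[17,18],[18,13],[38,0]]
[[14,1],[17,18],[18,13],[38,15],[42,0]]
[[14,1],[17,18],[18,13],[38,15],[42,0]]
[[14,1],[17,18],[18,13],[38,15],[42,0]]
[[11,16],[17,18],[18,13],[38,15],[42,0]]
[[11,16],[17,18],[29,13],[38,15],[42,0]]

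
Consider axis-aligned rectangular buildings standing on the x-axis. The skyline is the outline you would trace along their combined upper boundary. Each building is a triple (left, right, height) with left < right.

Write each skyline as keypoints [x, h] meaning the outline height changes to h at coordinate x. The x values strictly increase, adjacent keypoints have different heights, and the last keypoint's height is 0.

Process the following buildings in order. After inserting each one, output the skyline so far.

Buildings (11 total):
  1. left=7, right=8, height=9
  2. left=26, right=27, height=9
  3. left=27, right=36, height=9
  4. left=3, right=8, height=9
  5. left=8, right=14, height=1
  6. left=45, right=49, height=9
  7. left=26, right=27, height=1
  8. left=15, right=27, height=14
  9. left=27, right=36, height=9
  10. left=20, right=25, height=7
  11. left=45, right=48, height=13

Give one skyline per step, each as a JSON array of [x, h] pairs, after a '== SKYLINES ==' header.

== SKYLINES ==
[[7,9],[8,0]]
[[7,9],[8,0],[26,9],[27,0]]
[[7,9],[8,0],[26,9],[36,0]]
[[3,9],[8,0],[26,9],[36,0]]
[[3,9],[8,1],[14,0],[26,9],[36,0]]
[[3,9],[8,1],[14,0],[26,9],[36,0],[45,9],[49,0]]
[[3,9],[8,1],[14,0],[26,9],[36,0],[45,9],[49,0]]
[[3,9],[8,1],[14,0],[15,14],[27,9],[36,0],[45,9],[49,0]]
[[3,9],[8,1],[14,0],[15,14],[27,9],[36,0],[45,9],[49,0]]
[[3,9],[8,1],[14,0],[15,14],[27,9],[36,0],[45,9],[49,0]]
[[3,9],[8,1],[14,0],[15,14],[27,9],[36,0],[45,13],[48,9],[49,0]]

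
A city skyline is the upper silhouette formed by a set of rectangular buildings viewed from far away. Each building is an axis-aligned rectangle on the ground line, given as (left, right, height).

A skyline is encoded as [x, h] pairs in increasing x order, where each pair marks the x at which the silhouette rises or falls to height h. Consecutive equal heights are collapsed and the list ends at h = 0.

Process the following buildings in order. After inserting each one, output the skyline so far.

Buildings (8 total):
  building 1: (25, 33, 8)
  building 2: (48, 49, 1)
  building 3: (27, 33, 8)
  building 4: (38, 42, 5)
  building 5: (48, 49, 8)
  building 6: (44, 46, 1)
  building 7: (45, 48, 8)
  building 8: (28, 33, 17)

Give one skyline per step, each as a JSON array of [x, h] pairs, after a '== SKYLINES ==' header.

== SKYLINES ==
[[25,8],[33,0]]
[[25,8],[33,0],[48,1],[49,0]]
[[25,8],[33,0],[48,1],[49,0]]
[[25,8],[33,0],[38,5],[42,0],[48,1],[49,0]]
[[25,8],[33,0],[38,5],[42,0],[48,8],[49,0]]
[[25,8],[33,0],[38,5],[42,0],[44,1],[46,0],[48,8],[49,0]]
[[25,8],[33,0],[38,5],[42,0],[44,1],[45,8],[49,0]]
[[25,8],[28,17],[33,0],[38,5],[42,0],[44,1],[45,8],[49,0]]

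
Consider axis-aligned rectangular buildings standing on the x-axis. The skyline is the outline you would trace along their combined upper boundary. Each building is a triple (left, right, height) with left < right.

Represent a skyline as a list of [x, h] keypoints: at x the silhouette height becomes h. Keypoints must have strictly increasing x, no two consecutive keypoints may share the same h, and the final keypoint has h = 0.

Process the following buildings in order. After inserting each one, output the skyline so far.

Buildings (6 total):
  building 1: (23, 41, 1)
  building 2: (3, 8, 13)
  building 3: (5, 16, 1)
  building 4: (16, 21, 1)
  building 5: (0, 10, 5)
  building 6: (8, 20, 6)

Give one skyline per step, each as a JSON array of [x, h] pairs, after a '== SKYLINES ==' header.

== SKYLINES ==
[[23,1],[41,0]]
[[3,13],[8,0],[23,1],[41,0]]
[[3,13],[8,1],[16,0],[23,1],[41,0]]
[[3,13],[8,1],[21,0],[23,1],[41,0]]
[[0,5],[3,13],[8,5],[10,1],[21,0],[23,1],[41,0]]
[[0,5],[3,13],[8,6],[20,1],[21,0],[23,1],[41,0]]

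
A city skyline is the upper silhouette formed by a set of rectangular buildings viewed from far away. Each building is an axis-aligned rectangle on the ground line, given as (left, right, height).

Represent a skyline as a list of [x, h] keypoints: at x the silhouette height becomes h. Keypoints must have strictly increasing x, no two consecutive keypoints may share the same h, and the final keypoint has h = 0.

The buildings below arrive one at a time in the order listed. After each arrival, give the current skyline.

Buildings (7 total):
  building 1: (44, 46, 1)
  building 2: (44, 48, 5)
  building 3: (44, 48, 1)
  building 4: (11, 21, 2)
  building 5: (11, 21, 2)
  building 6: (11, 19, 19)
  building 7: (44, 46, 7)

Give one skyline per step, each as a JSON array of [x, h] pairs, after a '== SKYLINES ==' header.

== SKYLINES ==
[[44,1],[46,0]]
[[44,5],[48,0]]
[[44,5],[48,0]]
[[11,2],[21,0],[44,5],[48,0]]
[[11,2],[21,0],[44,5],[48,0]]
[[11,19],[19,2],[21,0],[44,5],[48,0]]
[[11,19],[19,2],[21,0],[44,7],[46,5],[48,0]]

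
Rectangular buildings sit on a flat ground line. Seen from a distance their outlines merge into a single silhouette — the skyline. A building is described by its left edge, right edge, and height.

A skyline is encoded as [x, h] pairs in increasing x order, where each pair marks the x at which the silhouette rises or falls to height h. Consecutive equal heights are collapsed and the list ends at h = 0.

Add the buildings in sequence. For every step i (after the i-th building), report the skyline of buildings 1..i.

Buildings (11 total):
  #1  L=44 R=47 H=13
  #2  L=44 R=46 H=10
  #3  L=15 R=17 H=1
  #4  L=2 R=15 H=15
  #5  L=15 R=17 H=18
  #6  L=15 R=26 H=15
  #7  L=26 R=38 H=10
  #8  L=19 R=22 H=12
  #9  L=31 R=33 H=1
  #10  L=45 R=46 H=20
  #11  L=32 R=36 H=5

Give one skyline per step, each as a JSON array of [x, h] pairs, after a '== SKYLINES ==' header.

== SKYLINES ==
[[44,13],[47,0]]
[[44,13],[47,0]]
[[15,1],[17,0],[44,13],[47,0]]
[[2,15],[15,1],[17,0],[44,13],[47,0]]
[[2,15],[15,18],[17,0],[44,13],[47,0]]
[[2,15],[15,18],[17,15],[26,0],[44,13],[47,0]]
[[2,15],[15,18],[17,15],[26,10],[38,0],[44,13],[47,0]]
[[2,15],[15,18],[17,15],[26,10],[38,0],[44,13],[47,0]]
[[2,15],[15,18],[17,15],[26,10],[38,0],[44,13],[47,0]]
[[2,15],[15,18],[17,15],[26,10],[38,0],[44,13],[45,20],[46,13],[47,0]]
[[2,15],[15,18],[17,15],[26,10],[38,0],[44,13],[45,20],[46,13],[47,0]]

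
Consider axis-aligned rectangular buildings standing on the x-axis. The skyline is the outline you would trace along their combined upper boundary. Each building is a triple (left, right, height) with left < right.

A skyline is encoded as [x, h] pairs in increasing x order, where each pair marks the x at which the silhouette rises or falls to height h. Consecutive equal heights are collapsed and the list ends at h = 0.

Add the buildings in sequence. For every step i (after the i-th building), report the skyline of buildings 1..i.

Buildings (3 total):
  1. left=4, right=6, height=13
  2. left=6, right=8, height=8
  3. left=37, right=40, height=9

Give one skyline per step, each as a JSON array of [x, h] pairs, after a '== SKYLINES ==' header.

== SKYLINES ==
[[4,13],[6,0]]
[[4,13],[6,8],[8,0]]
[[4,13],[6,8],[8,0],[37,9],[40,0]]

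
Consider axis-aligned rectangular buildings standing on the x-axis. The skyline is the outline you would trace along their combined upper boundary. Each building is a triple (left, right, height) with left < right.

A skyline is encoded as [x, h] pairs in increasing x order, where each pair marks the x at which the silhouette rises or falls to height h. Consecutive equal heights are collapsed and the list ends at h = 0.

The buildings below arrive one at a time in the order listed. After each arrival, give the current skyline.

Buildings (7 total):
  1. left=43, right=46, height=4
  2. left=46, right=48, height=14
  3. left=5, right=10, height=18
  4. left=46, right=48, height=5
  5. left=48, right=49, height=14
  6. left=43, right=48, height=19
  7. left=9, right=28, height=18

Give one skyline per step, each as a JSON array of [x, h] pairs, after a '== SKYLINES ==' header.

== SKYLINES ==
[[43,4],[46,0]]
[[43,4],[46,14],[48,0]]
[[5,18],[10,0],[43,4],[46,14],[48,0]]
[[5,18],[10,0],[43,4],[46,14],[48,0]]
[[5,18],[10,0],[43,4],[46,14],[49,0]]
[[5,18],[10,0],[43,19],[48,14],[49,0]]
[[5,18],[28,0],[43,19],[48,14],[49,0]]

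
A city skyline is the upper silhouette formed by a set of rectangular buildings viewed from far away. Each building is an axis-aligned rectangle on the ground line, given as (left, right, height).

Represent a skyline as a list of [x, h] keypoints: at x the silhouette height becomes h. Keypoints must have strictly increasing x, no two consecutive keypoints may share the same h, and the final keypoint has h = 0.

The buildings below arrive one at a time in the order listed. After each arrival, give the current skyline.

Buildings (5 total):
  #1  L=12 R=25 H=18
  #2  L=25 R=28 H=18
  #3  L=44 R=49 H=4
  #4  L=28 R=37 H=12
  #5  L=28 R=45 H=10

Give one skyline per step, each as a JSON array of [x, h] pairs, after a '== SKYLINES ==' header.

== SKYLINES ==
[[12,18],[25,0]]
[[12,18],[28,0]]
[[12,18],[28,0],[44,4],[49,0]]
[[12,18],[28,12],[37,0],[44,4],[49,0]]
[[12,18],[28,12],[37,10],[45,4],[49,0]]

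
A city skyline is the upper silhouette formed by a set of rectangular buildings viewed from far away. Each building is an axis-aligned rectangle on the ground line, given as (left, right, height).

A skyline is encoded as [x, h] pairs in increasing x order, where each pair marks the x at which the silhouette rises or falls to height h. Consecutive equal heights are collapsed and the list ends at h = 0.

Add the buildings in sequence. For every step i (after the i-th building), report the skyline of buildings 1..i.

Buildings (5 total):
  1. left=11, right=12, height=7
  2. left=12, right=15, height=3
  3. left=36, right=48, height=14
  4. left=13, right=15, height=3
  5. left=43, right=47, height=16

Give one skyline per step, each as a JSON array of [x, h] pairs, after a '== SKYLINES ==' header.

== SKYLINES ==
[[11,7],[12,0]]
[[11,7],[12,3],[15,0]]
[[11,7],[12,3],[15,0],[36,14],[48,0]]
[[11,7],[12,3],[15,0],[36,14],[48,0]]
[[11,7],[12,3],[15,0],[36,14],[43,16],[47,14],[48,0]]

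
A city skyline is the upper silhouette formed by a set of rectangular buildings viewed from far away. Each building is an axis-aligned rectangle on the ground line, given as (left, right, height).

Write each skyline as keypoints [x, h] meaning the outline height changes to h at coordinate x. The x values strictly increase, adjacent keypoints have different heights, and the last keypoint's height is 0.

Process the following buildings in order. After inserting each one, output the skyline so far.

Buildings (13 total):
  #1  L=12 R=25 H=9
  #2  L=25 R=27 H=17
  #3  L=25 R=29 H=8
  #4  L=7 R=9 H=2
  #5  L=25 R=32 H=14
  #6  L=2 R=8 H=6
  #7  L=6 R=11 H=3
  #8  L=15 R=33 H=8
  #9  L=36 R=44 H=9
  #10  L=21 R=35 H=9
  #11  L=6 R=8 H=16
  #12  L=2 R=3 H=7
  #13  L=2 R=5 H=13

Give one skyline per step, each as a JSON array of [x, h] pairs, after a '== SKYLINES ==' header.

== SKYLINES ==
[[12,9],[25,0]]
[[12,9],[25,17],[27,0]]
[[12,9],[25,17],[27,8],[29,0]]
[[7,2],[9,0],[12,9],[25,17],[27,8],[29,0]]
[[7,2],[9,0],[12,9],[25,17],[27,14],[32,0]]
[[2,6],[8,2],[9,0],[12,9],[25,17],[27,14],[32,0]]
[[2,6],[8,3],[11,0],[12,9],[25,17],[27,14],[32,0]]
[[2,6],[8,3],[11,0],[12,9],[25,17],[27,14],[32,8],[33,0]]
[[2,6],[8,3],[11,0],[12,9],[25,17],[27,14],[32,8],[33,0],[36,9],[44,0]]
[[2,6],[8,3],[11,0],[12,9],[25,17],[27,14],[32,9],[35,0],[36,9],[44,0]]
[[2,6],[6,16],[8,3],[11,0],[12,9],[25,17],[27,14],[32,9],[35,0],[36,9],[44,0]]
[[2,7],[3,6],[6,16],[8,3],[11,0],[12,9],[25,17],[27,14],[32,9],[35,0],[36,9],[44,0]]
[[2,13],[5,6],[6,16],[8,3],[11,0],[12,9],[25,17],[27,14],[32,9],[35,0],[36,9],[44,0]]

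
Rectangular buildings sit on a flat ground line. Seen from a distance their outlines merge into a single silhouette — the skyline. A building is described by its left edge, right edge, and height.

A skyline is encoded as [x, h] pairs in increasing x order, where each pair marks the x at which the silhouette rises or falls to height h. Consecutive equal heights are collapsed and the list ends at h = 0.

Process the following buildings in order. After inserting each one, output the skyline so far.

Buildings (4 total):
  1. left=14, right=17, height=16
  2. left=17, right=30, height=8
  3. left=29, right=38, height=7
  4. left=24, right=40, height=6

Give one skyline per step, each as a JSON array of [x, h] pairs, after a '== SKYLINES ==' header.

== SKYLINES ==
[[14,16],[17,0]]
[[14,16],[17,8],[30,0]]
[[14,16],[17,8],[30,7],[38,0]]
[[14,16],[17,8],[30,7],[38,6],[40,0]]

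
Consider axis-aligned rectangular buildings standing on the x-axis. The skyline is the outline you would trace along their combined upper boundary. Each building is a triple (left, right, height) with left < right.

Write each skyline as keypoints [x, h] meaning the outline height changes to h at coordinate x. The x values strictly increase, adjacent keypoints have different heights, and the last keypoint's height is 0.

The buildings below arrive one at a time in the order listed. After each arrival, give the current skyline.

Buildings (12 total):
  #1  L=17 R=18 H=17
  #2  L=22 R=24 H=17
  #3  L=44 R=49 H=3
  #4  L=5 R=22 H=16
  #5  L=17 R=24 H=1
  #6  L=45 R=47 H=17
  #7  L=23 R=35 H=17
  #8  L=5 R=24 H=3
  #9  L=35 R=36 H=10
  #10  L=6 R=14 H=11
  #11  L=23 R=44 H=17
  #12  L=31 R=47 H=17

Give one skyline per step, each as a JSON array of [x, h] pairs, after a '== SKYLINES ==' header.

== SKYLINES ==
[[17,17],[18,0]]
[[17,17],[18,0],[22,17],[24,0]]
[[17,17],[18,0],[22,17],[24,0],[44,3],[49,0]]
[[5,16],[17,17],[18,16],[22,17],[24,0],[44,3],[49,0]]
[[5,16],[17,17],[18,16],[22,17],[24,0],[44,3],[49,0]]
[[5,16],[17,17],[18,16],[22,17],[24,0],[44,3],[45,17],[47,3],[49,0]]
[[5,16],[17,17],[18,16],[22,17],[35,0],[44,3],[45,17],[47,3],[49,0]]
[[5,16],[17,17],[18,16],[22,17],[35,0],[44,3],[45,17],[47,3],[49,0]]
[[5,16],[17,17],[18,16],[22,17],[35,10],[36,0],[44,3],[45,17],[47,3],[49,0]]
[[5,16],[17,17],[18,16],[22,17],[35,10],[36,0],[44,3],[45,17],[47,3],[49,0]]
[[5,16],[17,17],[18,16],[22,17],[44,3],[45,17],[47,3],[49,0]]
[[5,16],[17,17],[18,16],[22,17],[47,3],[49,0]]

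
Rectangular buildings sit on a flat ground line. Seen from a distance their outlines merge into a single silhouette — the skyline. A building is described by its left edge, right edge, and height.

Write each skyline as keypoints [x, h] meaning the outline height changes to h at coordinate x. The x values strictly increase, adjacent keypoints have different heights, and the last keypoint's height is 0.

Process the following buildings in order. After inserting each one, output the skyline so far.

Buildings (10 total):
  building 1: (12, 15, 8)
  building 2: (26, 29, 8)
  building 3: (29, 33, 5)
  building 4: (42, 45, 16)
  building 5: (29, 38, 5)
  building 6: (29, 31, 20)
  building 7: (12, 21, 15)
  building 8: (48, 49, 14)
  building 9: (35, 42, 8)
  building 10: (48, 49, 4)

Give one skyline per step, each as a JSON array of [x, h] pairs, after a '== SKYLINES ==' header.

== SKYLINES ==
[[12,8],[15,0]]
[[12,8],[15,0],[26,8],[29,0]]
[[12,8],[15,0],[26,8],[29,5],[33,0]]
[[12,8],[15,0],[26,8],[29,5],[33,0],[42,16],[45,0]]
[[12,8],[15,0],[26,8],[29,5],[38,0],[42,16],[45,0]]
[[12,8],[15,0],[26,8],[29,20],[31,5],[38,0],[42,16],[45,0]]
[[12,15],[21,0],[26,8],[29,20],[31,5],[38,0],[42,16],[45,0]]
[[12,15],[21,0],[26,8],[29,20],[31,5],[38,0],[42,16],[45,0],[48,14],[49,0]]
[[12,15],[21,0],[26,8],[29,20],[31,5],[35,8],[42,16],[45,0],[48,14],[49,0]]
[[12,15],[21,0],[26,8],[29,20],[31,5],[35,8],[42,16],[45,0],[48,14],[49,0]]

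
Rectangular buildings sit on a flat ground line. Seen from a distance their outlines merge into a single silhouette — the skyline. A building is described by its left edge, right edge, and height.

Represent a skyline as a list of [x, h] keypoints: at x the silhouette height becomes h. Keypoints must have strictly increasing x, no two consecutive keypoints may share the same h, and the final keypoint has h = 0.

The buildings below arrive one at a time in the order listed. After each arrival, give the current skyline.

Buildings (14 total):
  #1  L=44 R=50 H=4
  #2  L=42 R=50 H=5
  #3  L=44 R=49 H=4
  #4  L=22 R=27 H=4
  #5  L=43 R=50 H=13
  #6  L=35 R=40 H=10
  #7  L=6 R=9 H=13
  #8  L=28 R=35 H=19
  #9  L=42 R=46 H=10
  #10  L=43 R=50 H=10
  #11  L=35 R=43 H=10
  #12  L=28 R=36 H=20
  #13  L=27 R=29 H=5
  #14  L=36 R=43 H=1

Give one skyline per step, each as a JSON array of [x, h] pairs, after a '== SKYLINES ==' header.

== SKYLINES ==
[[44,4],[50,0]]
[[42,5],[50,0]]
[[42,5],[50,0]]
[[22,4],[27,0],[42,5],[50,0]]
[[22,4],[27,0],[42,5],[43,13],[50,0]]
[[22,4],[27,0],[35,10],[40,0],[42,5],[43,13],[50,0]]
[[6,13],[9,0],[22,4],[27,0],[35,10],[40,0],[42,5],[43,13],[50,0]]
[[6,13],[9,0],[22,4],[27,0],[28,19],[35,10],[40,0],[42,5],[43,13],[50,0]]
[[6,13],[9,0],[22,4],[27,0],[28,19],[35,10],[40,0],[42,10],[43,13],[50,0]]
[[6,13],[9,0],[22,4],[27,0],[28,19],[35,10],[40,0],[42,10],[43,13],[50,0]]
[[6,13],[9,0],[22,4],[27,0],[28,19],[35,10],[43,13],[50,0]]
[[6,13],[9,0],[22,4],[27,0],[28,20],[36,10],[43,13],[50,0]]
[[6,13],[9,0],[22,4],[27,5],[28,20],[36,10],[43,13],[50,0]]
[[6,13],[9,0],[22,4],[27,5],[28,20],[36,10],[43,13],[50,0]]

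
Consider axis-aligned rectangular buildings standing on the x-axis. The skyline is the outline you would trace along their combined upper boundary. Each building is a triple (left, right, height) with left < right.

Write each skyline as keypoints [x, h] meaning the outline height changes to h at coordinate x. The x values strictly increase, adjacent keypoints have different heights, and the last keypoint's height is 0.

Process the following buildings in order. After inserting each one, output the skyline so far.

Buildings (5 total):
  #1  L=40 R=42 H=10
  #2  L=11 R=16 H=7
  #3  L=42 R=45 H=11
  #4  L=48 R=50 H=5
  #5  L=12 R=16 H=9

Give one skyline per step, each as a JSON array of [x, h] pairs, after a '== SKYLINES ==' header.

== SKYLINES ==
[[40,10],[42,0]]
[[11,7],[16,0],[40,10],[42,0]]
[[11,7],[16,0],[40,10],[42,11],[45,0]]
[[11,7],[16,0],[40,10],[42,11],[45,0],[48,5],[50,0]]
[[11,7],[12,9],[16,0],[40,10],[42,11],[45,0],[48,5],[50,0]]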